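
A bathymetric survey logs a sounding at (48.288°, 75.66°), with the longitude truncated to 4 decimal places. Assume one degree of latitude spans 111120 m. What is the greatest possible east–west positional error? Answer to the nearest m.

Truncating at 4 decimal places can drop up to a full unit in the last place, so the longitude may be off by as much as 0.0001°.
Parallels shrink by cos φ, so at 48.288° a degree of longitude is 111120 × 0.6654 ≈ 73937.8 m.
So at most 0.0001° × 73937.8 ≈ 7.39378 m east–west.

7 m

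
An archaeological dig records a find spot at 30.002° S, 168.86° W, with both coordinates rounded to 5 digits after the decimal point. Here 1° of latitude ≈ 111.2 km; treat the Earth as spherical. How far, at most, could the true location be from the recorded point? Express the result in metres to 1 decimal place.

0.7 metres

Rounding to 5 decimal places leaves each coordinate within ±5e-06° of the true value.
Latitude error → 5e-06 × 111200 = 0.556 m along the meridian.
E–W at 30.002°: 5e-06° × 111200 × cos 30.002° = 5e-06 × 111200 × 0.8660 ≈ 0.4815 m.
Worst case both components are at the extreme and orthogonal: √(0.556² + 0.4815²) ≈ 0.735513 m.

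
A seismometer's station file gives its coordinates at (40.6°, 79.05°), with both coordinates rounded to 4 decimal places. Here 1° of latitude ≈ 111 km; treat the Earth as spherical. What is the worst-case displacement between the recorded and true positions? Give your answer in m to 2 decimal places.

Rounding to 4 decimal places leaves each coordinate within ±5e-05° of the true value.
North–south component: 5e-05° × 111000 = 5.55 m.
E–W at 40.6°: 5e-05° × 111000 × cos 40.6° = 5e-05 × 111000 × 0.7593 ≈ 4.21396 m.
Combining orthogonally: (5.55² + 4.21396²)^½ ≈ 6.9685 m.

6.97 m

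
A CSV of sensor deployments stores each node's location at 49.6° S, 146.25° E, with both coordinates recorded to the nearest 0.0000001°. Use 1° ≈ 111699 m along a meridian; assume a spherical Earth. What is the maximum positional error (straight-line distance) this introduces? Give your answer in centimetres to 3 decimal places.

0.666 centimetres

Rounding to 7 decimal places leaves each coordinate within ±5e-08° of the true value.
Latitude error → 5e-08 × 111699 = 0.00558495 m along the meridian.
Longitude error → 5e-08 × 111699 × cos 49.6° = 5e-08 × 111699 × 0.6481 ≈ 0.00361972 m.
Worst case both components are at the extreme and orthogonal: √(0.00558495² + 0.00361972²) ≈ 0.00665538 m.
That is 0.00665538 m = 0.66554 cm.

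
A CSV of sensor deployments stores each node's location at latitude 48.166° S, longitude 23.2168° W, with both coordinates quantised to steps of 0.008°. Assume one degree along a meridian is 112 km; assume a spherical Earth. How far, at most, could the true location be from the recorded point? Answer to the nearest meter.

539 meters

With a 0.008° grid the true value lies within half a step, ±0.008°/2 = ±0.004°, of the stored one.
North–south component: 0.004° × 112000 = 448 m.
Longitude error → 0.004 × 112000 × cos 48.166° = 0.004 × 112000 × 0.6670 ≈ 298.805 m.
Combining orthogonally: (448² + 298.805²)^½ ≈ 538.506 m.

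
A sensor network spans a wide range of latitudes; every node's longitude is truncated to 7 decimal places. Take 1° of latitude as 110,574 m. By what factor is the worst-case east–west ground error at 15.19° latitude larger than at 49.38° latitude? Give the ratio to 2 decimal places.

1.48

Truncating at 7 decimal places can drop up to a full unit in the last place, so the longitude may be off by as much as 1e-07°.
Error at 15.19° = 1e-07° × 110574 × cos 15.19° ≈ 0.011057 × 0.9651 = 0.010671 m.
Error at 49.38° = 1e-07° × 110574 × cos 49.38° ≈ 0.011057 × 0.6510 = 0.0071988 m.
Ratio: 0.010671 / 0.0071988 = cos 15.19° / cos 49.38° ≈ 1.4823.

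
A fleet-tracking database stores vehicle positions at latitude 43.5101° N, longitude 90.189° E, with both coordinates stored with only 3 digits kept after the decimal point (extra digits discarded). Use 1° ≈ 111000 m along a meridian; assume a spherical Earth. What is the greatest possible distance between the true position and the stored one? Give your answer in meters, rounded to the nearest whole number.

137 meters

Truncating at 3 decimal places can drop up to a full unit in the last place, so each coordinate may be off by as much as 0.001°.
North–south component: 0.001° × 111000 = 111 m.
East–west component at 43.5101°: 0.001° × 111000 × cos 43.5101° ≈ 0.001 × 80503.1 ≈ 80.5031 m.
The two errors are perpendicular, so the maximum displacement is √(111² + 80.5031²) ≈ 137.119 m.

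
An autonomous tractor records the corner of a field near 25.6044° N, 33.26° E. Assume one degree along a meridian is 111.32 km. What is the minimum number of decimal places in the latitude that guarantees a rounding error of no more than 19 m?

4 decimal places

One degree of latitude covers 111320 m.
With N decimal places the half-ulp bound is 0.5·10⁻ᴺ°, or 0.5·10⁻ᴺ × 111320 m on the ground.
Need 0.5 × 111320 × 10⁻ᴺ ≤ 19 → 10⁻ᴺ ≤ 3.414e-04, so N ≥ 3.47.
N = 3 would give 55.7 m (too coarse); N = 4 gives 5.57 m ≤ 19 m.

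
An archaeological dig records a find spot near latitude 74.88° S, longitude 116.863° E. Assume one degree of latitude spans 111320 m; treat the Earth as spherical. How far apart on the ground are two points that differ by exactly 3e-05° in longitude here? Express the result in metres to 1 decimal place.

3e-05° of longitude at 74.88° is 3e-05 × 111320 × cos 74.88° ≈ 3e-05 × 29036.9 = 0.871106 m.

0.9 metres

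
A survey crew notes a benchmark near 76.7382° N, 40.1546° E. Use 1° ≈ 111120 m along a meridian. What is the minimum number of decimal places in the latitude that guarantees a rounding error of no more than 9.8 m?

One degree of latitude covers 111120 m.
Rounding to N decimal places gives at most 0.5 × 10⁻ᴺ degrees of error, i.e. 0.5 × 10⁻ᴺ × 111120 m.
Setting 55560 × 10⁻ᴺ ≤ 9.8 gives 10ᴺ ≥ 5669, i.e. N ≥ 3.75.
At 3 places the error can reach 55.6 m, but 4 places keeps it to 5.56 m.

4 decimal places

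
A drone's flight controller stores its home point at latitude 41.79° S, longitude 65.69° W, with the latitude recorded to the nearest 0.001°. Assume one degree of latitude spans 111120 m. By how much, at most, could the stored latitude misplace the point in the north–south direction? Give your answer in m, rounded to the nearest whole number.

56 m

Rounding to 3 decimal places leaves the latitude within ±0.0005° of the true value.
So the N–S error is at most 0.0005 × 111120 = 55.56 m.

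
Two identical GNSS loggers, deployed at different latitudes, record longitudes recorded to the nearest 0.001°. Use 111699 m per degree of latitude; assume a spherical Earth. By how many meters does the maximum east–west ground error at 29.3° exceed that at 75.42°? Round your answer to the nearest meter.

Rounding to 3 decimal places leaves the longitude within ±0.0005° of the true value.
At 29.3°: 0.0005° × 111699 × cos 29.3° = 0.0005 × 111699 × 0.8721 ≈ 48.705 m.
Error at 75.42° = 0.0005° × 111699 × cos 75.42° ≈ 55.849 × 0.2517 = 14.059 m.
Difference: 48.705 − 14.059 = 34.646 m.

35 meters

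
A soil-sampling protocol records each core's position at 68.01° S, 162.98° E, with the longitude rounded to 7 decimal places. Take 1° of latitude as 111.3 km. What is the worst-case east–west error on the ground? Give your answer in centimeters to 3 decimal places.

0.208 centimeters

Rounding to 7 decimal places leaves the longitude within ±5e-08° of the true value.
At latitude 68.01° a degree of longitude spans 111300 m × cos 68.01° = 111300 × 0.3744 ≈ 41675.7 m.
East–west error: 5e-08° × 41675.7 m/° ≈ 0.00208379 m.
That is 0.00208379 m = 0.20838 cm.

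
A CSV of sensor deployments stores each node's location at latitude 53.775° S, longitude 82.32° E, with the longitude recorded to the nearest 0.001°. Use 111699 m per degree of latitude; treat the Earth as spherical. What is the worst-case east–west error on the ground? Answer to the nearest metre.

Rounding to 3 decimal places leaves the longitude within ±0.0005° of the true value.
Parallels shrink by cos φ, so at 53.775° a degree of longitude is 111699 × 0.5910 ≈ 66009.4 m.
So at most 0.0005° × 66009.4 ≈ 33.0047 m east–west.

33 metres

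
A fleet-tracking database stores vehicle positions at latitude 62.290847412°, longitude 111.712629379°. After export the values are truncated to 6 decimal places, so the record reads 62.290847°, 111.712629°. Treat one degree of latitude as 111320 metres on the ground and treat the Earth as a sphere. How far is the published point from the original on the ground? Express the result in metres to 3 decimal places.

The latitude changed by +0.000000412° and the longitude by +0.000000379°.
N–S: 0.000000412° × 111320 m/° = 0.0458638 m.
E–W at 62.2908°: 0.000000379° × 111320 × cos 62.2908° = 0.000000379 × 111320 × 0.4650 ≈ 0.0196178 m.
Combined displacement = (0.0458638² + 0.0196178²)^½ ≈ 0.0498834 m.

0.050 metres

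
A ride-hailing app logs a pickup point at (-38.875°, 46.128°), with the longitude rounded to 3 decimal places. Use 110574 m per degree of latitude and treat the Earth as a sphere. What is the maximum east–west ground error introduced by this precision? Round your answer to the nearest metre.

43 metres

Rounding to 3 decimal places leaves the longitude within ±0.0005° of the true value.
Parallels shrink by cos φ, so at 38.875° a degree of longitude is 110574 × 0.7785 ≈ 86083.7 m.
Maximum E–W displacement: 0.0005 × 86083.7 = 43.0419 m.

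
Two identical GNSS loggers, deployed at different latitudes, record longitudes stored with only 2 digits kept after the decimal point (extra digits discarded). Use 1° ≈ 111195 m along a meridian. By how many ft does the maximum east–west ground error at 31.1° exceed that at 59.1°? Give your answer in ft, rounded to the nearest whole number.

Truncating at 2 decimal places can drop up to a full unit in the last place, so the longitude may be off by as much as 0.01°.
Error at 31.1° = 0.01° × 111195 × cos 31.1° ≈ 1112 × 0.8563 = 952.13 m.
At 59.1°: 0.01° × 111195 × cos 59.1° = 0.01 × 111195 × 0.5135 ≈ 571.03 m.
Difference: 952.13 − 571.03 = 381.09 m.
Converting: 381.094 m × 3.2808 ft/m ≈ 1250.3 ft.

1250 ft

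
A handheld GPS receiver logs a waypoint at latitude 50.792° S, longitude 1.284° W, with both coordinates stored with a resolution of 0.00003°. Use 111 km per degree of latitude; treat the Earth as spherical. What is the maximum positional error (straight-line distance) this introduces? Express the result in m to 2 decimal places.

1.97 m

With a 0.00003° grid the true value lies within half a step, ±0.00003°/2 = ±1.5e-05°, of the stored one.
North–south component: 1.5e-05° × 111000 = 1.665 m.
Longitude error → 1.5e-05 × 111000 × cos 50.792° = 1.5e-05 × 111000 × 0.6321 ≈ 1.05251 m.
The two errors are perpendicular, so the maximum displacement is √(1.665² + 1.05251²) ≈ 1.96977 m.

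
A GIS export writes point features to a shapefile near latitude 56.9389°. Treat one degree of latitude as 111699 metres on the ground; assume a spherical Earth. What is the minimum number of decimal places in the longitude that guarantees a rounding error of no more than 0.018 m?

At 56.9389° one degree of longitude covers 111699 × cos 56.9389° ≈ 111699 × 0.5455 ≈ 60935.5 m.
N decimal places → at most half a unit in the last place, 0.5 × 10⁻ᴺ° = 60935.5/2 × 10⁻ᴺ m.
Need 0.5 × 60935.5 × 10⁻ᴺ ≤ 0.018 → 10⁻ᴺ ≤ 5.908e-07, so N ≥ 6.23.
N = 6 would give 0.0305 m (too coarse); N = 7 gives 0.00305 m ≤ 0.018 m.

7 decimal places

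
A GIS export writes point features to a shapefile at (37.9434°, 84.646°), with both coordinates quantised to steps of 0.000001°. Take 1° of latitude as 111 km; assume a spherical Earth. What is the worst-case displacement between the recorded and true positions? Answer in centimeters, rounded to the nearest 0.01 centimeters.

With a 0.000001° grid the true value lies within half a step, ±0.000001°/2 = ±5e-07°, of the stored one.
N–S: 5e-07° × 111000 m/° = 0.0555 m.
Longitude error → 5e-07 × 111000 × cos 37.9434° = 5e-07 × 111000 × 0.7886 ≈ 0.0437683 m.
The two errors are perpendicular, so the maximum displacement is √(0.0555² + 0.0437683²) ≈ 0.0706818 m.
That is 0.0706818 m = 7.0682 cm.

7.07 centimeters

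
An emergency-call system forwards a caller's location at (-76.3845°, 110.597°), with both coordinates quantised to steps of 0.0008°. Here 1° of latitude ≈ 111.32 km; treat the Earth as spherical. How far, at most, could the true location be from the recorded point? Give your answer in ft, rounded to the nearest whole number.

150 ft

With a 0.0008° grid the true value lies within half a step, ±0.0008°/2 = ±0.0004°, of the stored one.
North–south component: 0.0004° × 111320 = 44.528 m.
Longitude error → 0.0004 × 111320 × cos 76.3845° = 0.0004 × 111320 × 0.2354 ≈ 10.4821 m.
Worst case both components are at the extreme and orthogonal: √(44.528² + 10.4821²) ≈ 45.7451 m.
Converting: 45.7451 m × 3.2808 ft/m ≈ 150.08 ft.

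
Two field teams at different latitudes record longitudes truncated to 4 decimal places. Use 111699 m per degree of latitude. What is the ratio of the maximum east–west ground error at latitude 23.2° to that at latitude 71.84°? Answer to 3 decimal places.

2.949

Truncating at 4 decimal places can drop up to a full unit in the last place, so the longitude may be off by as much as 0.0001°.
At 23.2°: 0.0001° × 111699 × cos 23.2° = 0.0001 × 111699 × 0.9191 ≈ 10.267 m.
At 71.84°: 0.0001° × 111699 × cos 71.84° = 0.0001 × 111699 × 0.3117 ≈ 3.4813 m.
Ratio: 10.267 / 3.4813 = cos 23.2° / cos 71.84° ≈ 2.9491.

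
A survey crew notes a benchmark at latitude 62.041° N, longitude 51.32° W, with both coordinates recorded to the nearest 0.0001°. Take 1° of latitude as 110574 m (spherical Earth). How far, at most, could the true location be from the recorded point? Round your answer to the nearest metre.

Rounding to 4 decimal places leaves each coordinate within ±5e-05° of the true value.
N–S: 5e-05° × 110574 m/° = 5.5287 m.
Longitude error → 5e-05 × 110574 × cos 62.041° = 5e-05 × 110574 × 0.4688 ≈ 2.59207 m.
Combining orthogonally: (5.5287² + 2.59207²)^½ ≈ 6.10617 m.

6 metres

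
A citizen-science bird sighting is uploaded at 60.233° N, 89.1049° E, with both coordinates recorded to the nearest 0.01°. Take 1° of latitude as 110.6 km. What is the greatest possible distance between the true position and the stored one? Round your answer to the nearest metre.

617 metres

Rounding to 2 decimal places leaves each coordinate within ±0.005° of the true value.
North–south component: 0.005° × 110600 = 553 m.
East–west component at 60.233°: 0.005° × 110600 × cos 60.233° ≈ 0.005 × 54910 ≈ 274.55 m.
Combining orthogonally: (553² + 274.55²)^½ ≈ 617.403 m.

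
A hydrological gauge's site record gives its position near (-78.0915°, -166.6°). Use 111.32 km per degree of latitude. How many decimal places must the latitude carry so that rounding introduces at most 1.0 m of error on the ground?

5 decimal places

One degree of latitude covers 111320 m.
With N decimal places the half-ulp bound is 0.5·10⁻ᴺ°, or 0.5·10⁻ᴺ × 111320 m on the ground.
Need 0.5 × 111320 × 10⁻ᴺ ≤ 1.0 → 10⁻ᴺ ≤ 1.797e-05, so N ≥ 4.75.
At 4 places the error can reach 5.57 m, but 5 places keeps it to 0.557 m.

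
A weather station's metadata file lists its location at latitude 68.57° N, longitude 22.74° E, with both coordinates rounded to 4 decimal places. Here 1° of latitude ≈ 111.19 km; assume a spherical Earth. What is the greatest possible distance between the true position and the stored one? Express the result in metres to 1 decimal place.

5.9 metres

Rounding to 4 decimal places leaves each coordinate within ±5e-05° of the true value.
North–south component: 5e-05° × 111190 = 5.5595 m.
Longitude error → 5e-05 × 111190 × cos 68.57° = 5e-05 × 111190 × 0.3654 ≈ 2.03124 m.
Worst case both components are at the extreme and orthogonal: √(5.5595² + 2.03124²) ≈ 5.91895 m.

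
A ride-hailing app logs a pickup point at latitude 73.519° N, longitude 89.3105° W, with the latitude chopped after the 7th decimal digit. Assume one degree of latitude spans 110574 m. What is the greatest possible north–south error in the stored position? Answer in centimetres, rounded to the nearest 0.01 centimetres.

Truncating at 7 decimal places can drop up to a full unit in the last place, so the latitude may be off by as much as 1e-07°.
North–south distance: 1e-07° × 110574 m/° = 0.0110574 m.
That is 0.0110574 m = 1.1057 cm.

1.11 centimetres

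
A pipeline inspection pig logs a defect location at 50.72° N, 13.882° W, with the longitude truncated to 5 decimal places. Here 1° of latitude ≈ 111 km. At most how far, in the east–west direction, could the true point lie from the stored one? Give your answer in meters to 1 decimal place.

Truncating at 5 decimal places can drop up to a full unit in the last place, so the longitude may be off by as much as 1e-05°.
Parallels shrink by cos φ, so at 50.72° a degree of longitude is 111000 × 0.6331 ≈ 70275.3 m.
East–west error: 1e-05° × 70275.3 m/° ≈ 0.702753 m.

0.7 meters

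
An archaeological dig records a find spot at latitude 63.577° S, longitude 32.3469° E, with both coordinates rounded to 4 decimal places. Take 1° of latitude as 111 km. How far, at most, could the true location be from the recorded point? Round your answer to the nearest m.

Rounding to 4 decimal places leaves each coordinate within ±5e-05° of the true value.
Latitude error → 5e-05 × 111000 = 5.55 m along the meridian.
E–W at 63.577°: 5e-05° × 111000 × cos 63.577° = 5e-05 × 111000 × 0.4450 ≈ 2.46972 m.
Worst case both components are at the extreme and orthogonal: √(5.55² + 2.46972²) ≈ 6.0747 m.

6 m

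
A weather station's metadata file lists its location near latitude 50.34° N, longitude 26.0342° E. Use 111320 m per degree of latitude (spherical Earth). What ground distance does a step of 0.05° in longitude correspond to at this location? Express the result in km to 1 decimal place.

0.05° of longitude at 50.34° is 0.05 × 111320 × cos 50.34° ≈ 0.05 × 71047.8 = 3552.39 m.
That is 3552.39 m = 3.5524 km.

3.6 km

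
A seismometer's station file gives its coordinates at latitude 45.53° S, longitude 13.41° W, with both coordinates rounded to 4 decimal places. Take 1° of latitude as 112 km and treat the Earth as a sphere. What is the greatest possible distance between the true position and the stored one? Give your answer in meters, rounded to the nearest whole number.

Rounding to 4 decimal places leaves each coordinate within ±5e-05° of the true value.
North–south component: 5e-05° × 112000 = 5.6 m.
Longitude error → 5e-05 × 112000 × cos 45.53° = 5e-05 × 112000 × 0.7005 ≈ 3.923 m.
Worst case both components are at the extreme and orthogonal: √(5.6² + 3.923²) ≈ 6.83739 m.

7 meters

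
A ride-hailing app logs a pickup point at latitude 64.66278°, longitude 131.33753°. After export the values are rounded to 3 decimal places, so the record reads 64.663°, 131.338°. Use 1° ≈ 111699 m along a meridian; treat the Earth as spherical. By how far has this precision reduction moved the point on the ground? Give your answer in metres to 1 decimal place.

Δlat = 64.66278 − 64.663 = -0.00022°; Δlon = 131.33753 − 131.338 = -0.00047°.
N–S: -0.00022° × 111699 m/° = -24.5738 m.
East–west at this latitude: -0.00047° × 111699 × cos 64.663° ≈ -0.00047 × 47800.6 = -22.4663 m.
Combined displacement = (24.5738² + 22.4663²)^½ ≈ 33.2957 m.

33.3 metres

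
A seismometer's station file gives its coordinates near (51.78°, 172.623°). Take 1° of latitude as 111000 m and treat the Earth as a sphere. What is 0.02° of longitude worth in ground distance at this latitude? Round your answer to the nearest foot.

One degree of longitude here spans 111000 × cos 51.78° = 111000 × 0.6187 ≈ 68673.8 m; 0.02° of that is 1373.48 m.
In feet: 1373.48 m ÷ 0.3048 ≈ 4506.2 ft.

4506 feet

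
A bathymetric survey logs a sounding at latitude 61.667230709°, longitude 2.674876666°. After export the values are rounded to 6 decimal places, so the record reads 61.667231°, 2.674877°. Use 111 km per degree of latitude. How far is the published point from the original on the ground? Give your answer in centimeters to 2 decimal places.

3.68 centimeters

Δlat = 61.667230709 − 61.667231 = -0.000000291°; Δlon = 2.674876666 − 2.674877 = -0.000000334°.
N–S: -0.000000291° × 111000 m/° = -0.032301 m.
E–W at 61.6672°: -0.000000334° × 111000 × cos 61.6672° = -0.000000334 × 111000 × 0.4746 ≈ -0.017595 m.
Combined displacement = (0.032301² + 0.017595²)^½ ≈ 0.0367823 m.
That is 0.0367823 m = 3.6782 cm.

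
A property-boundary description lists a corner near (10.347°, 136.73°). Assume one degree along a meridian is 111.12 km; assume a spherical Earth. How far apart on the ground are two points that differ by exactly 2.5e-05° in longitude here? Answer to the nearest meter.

3 meters

One degree of longitude here spans 111120 × cos 10.347° = 111120 × 0.9837 ≈ 109313 m; 2.5e-05° of that is 2.73282 m.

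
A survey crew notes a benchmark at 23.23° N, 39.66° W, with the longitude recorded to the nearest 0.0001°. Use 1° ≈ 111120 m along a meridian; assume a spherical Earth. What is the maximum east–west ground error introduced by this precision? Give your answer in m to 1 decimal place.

5.1 m

Rounding to 4 decimal places leaves the longitude within ±5e-05° of the true value.
One degree of longitude at 23.23° is 111120 × cos 23.23° ≈ 111120 × 0.9189 = 102111 m.
East–west error: 5e-05° × 102111 m/° ≈ 5.10557 m.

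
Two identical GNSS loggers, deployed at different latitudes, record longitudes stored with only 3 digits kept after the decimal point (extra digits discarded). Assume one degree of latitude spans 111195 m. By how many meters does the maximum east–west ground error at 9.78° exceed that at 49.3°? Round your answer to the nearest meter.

37 meters

Truncating at 3 decimal places can drop up to a full unit in the last place, so the longitude may be off by as much as 0.001°.
Error at 9.78° = 0.001° × 111195 × cos 9.78° ≈ 111.2 × 0.9855 = 109.58 m.
At 49.3°: 0.001° × 111195 × cos 49.3° = 0.001 × 111195 × 0.6521 ≈ 72.51 m.
So the lower-latitude error exceeds the higher by 109.58 − 72.51 = 37.069 m.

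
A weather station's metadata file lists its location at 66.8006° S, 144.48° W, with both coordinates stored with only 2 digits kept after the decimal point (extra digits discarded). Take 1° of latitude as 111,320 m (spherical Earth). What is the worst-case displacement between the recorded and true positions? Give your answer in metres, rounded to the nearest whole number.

Truncating at 2 decimal places can drop up to a full unit in the last place, so each coordinate may be off by as much as 0.01°.
North–south component: 0.01° × 111320 = 1113.2 m.
E–W at 66.8006°: 0.01° × 111320 × cos 66.8006° = 0.01 × 111320 × 0.3939 ≈ 438.525 m.
The two errors are perpendicular, so the maximum displacement is √(1113.2² + 438.525²) ≈ 1196.46 m.

1196 metres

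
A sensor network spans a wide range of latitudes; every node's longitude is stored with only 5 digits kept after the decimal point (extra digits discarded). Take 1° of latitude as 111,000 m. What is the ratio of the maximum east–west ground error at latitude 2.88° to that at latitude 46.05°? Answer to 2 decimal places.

1.44

Truncating at 5 decimal places can drop up to a full unit in the last place, so the longitude may be off by as much as 1e-05°.
At 2.88°: 1e-05° × 111000 × cos 2.88° = 1e-05 × 111000 × 0.9987 ≈ 1.1086 m.
Error at 46.05° = 1e-05° × 111000 × cos 46.05° ≈ 1.11 × 0.6940 = 0.77037 m.
Ratio: 1.1086 / 0.77037 = cos 2.88° / cos 46.05° ≈ 1.4390.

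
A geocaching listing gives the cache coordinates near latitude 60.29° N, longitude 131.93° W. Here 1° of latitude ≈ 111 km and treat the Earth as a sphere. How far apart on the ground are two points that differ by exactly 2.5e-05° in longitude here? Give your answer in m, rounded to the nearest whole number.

At 60.29° a degree of longitude is 111000 × cos 60.29° ≈ 55012.7 m, so 2.5e-05° corresponds to 1.37532 m.

1 m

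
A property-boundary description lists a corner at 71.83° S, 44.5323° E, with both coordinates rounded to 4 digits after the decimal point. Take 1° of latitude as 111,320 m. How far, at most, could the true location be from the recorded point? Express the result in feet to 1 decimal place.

19.1 feet

Rounding to 4 decimal places leaves each coordinate within ±5e-05° of the true value.
Latitude error → 5e-05 × 111320 = 5.566 m along the meridian.
East–west component at 71.83°: 5e-05° × 111320 × cos 71.83° ≈ 5e-05 × 34713.7 ≈ 1.73569 m.
Combining orthogonally: (5.566² + 1.73569²)^½ ≈ 5.83035 m.
Converting: 5.83035 m × 3.2808 ft/m ≈ 19.128 ft.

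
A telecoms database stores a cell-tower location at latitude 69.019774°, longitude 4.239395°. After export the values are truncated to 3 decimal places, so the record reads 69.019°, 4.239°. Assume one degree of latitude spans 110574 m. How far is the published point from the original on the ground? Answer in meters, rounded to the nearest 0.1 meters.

87.0 meters

The latitude changed by +0.000774° and the longitude by +0.000395°.
North–south shift: 0.000774 × 110574 = 85.5843 m.
East–west at this latitude: 0.000395° × 110574 × cos 69.019° ≈ 0.000395 × 39591.9 = 15.6388 m.
Distance: √(85.5843² + 15.6388²) ≈ 87.0014 m.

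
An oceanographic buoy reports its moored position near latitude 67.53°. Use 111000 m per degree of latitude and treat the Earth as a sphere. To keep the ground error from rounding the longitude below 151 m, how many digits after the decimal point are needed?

3 decimal places

At 67.53° one degree of longitude covers 111000 × cos 67.53° ≈ 111000 × 0.3822 ≈ 42424.2 m.
N decimal places → at most half a unit in the last place, 0.5 × 10⁻ᴺ° = 42424.2/2 × 10⁻ᴺ m.
Setting 21212.1 × 10⁻ᴺ ≤ 151 gives 10ᴺ ≥ 140.5, i.e. N ≥ 2.15.
So 3 decimal places suffice (21.2 m); 2 would allow up to 212 m.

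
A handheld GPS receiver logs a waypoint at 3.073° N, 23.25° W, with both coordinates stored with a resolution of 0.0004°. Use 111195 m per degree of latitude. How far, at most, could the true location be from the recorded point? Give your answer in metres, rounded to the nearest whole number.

31 metres

With a 0.0004° grid the true value lies within half a step, ±0.0004°/2 = ±0.0002°, of the stored one.
North–south component: 0.0002° × 111195 = 22.239 m.
E–W at 3.073°: 0.0002° × 111195 × cos 3.073° = 0.0002 × 111195 × 0.9986 ≈ 22.207 m.
Combining orthogonally: (22.239² + 22.207²)^½ ≈ 31.4281 m.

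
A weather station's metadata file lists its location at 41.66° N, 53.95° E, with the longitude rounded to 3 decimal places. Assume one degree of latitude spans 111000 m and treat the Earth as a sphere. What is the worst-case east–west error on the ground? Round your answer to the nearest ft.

Rounding to 3 decimal places leaves the longitude within ±0.0005° of the true value.
At latitude 41.66° a degree of longitude spans 111000 m × cos 41.66° = 111000 × 0.7471 ≈ 82928.4 m.
East–west error: 0.0005° × 82928.4 m/° ≈ 41.4642 m.
Converting: 41.4642 m × 3.2808 ft/m ≈ 136.04 ft.

136 ft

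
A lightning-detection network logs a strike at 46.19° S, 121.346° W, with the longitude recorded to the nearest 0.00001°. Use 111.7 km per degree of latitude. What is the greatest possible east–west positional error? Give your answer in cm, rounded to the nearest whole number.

Rounding to 5 decimal places leaves the longitude within ±5e-06° of the true value.
One degree of longitude at 46.19° is 111700 × cos 46.19° ≈ 111700 × 0.6923 = 77326.5 m.
So at most 5e-06° × 77326.5 ≈ 0.386632 m east–west.
That is 0.386632 m = 38.663 cm.

39 cm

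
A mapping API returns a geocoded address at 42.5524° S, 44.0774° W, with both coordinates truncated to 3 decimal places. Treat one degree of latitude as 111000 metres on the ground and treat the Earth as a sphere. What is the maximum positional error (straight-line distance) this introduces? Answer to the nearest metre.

138 metres

Truncating at 3 decimal places can drop up to a full unit in the last place, so each coordinate may be off by as much as 0.001°.
N–S: 0.001° × 111000 m/° = 111 m.
East–west component at 42.5524°: 0.001° × 111000 × cos 42.5524° ≈ 0.001 × 81769.2 ≈ 81.7692 m.
Worst case both components are at the extreme and orthogonal: √(111² + 81.7692²) ≈ 137.867 m.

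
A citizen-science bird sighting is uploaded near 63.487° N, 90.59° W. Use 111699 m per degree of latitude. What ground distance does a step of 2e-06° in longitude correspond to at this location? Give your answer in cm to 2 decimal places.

One degree of longitude here spans 111699 × cos 63.487° = 111699 × 0.4464 ≈ 49862.5 m; 2e-06° of that is 0.0997251 m.
That is 0.0997251 m = 9.9725 cm.

9.97 cm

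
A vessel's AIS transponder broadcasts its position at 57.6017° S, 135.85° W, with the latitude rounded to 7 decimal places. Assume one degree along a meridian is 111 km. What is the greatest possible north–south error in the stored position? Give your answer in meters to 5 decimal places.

Rounding to 7 decimal places leaves the latitude within ±5e-08° of the true value.
North–south distance: 5e-08° × 111000 m/° = 0.00555 m.

0.00555 meters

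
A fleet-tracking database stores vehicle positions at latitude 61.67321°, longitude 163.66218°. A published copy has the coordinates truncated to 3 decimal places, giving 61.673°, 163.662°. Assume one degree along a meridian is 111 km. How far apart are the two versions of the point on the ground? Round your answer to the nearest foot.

83 feet

The latitude changed by +0.00021° and the longitude by +0.00018°.
N–S: 0.00021° × 111000 m/° = 23.31 m.
E–W at 61.673°: 0.00018° × 111000 × cos 61.673° = 0.00018 × 111000 × 0.4745 ≈ 9.48057 m.
Hypotenuse of the two orthogonal shifts: √(23.31² + 9.48057²) = 25.1642 m.
In feet: 25.1642 m ÷ 0.3048 ≈ 82.56 ft.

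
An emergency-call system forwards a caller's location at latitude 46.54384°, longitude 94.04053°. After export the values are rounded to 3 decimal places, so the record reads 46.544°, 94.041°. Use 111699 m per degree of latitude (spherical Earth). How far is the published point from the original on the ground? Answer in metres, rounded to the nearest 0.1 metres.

The latitude changed by -0.00016° and the longitude by -0.00047°.
North–south shift: -0.00016 × 111699 = -17.8718 m.
East–west at this latitude: -0.00047° × 111699 × cos 46.544° ≈ -0.00047 × 76826.3 = -36.1083 m.
Distance: √(17.8718² + 36.1083²) ≈ 40.2891 m.

40.3 metres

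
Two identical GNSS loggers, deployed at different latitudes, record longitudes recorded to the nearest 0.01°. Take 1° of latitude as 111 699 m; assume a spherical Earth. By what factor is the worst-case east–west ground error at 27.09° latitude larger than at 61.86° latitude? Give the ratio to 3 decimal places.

1.888

Rounding to 2 decimal places leaves the longitude within ±0.005° of the true value.
Error at 27.09° = 0.005° × 111699 × cos 27.09° ≈ 558.5 × 0.8903 = 497.22 m.
At 61.86°: 0.005° × 111699 × cos 61.86° = 0.005 × 111699 × 0.4716 ≈ 263.4 m.
The ratio reduces to cos 27.09° / cos 61.86° = 0.8903/0.4716 ≈ 1.8877.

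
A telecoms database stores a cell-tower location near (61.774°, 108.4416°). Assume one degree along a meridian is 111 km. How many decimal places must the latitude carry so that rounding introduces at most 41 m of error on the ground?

One degree of latitude covers 111000 m.
With N decimal places the half-ulp bound is 0.5·10⁻ᴺ°, or 0.5·10⁻ᴺ × 111000 m on the ground.
Need 0.5 × 111000 × 10⁻ᴺ ≤ 41 → 10⁻ᴺ ≤ 7.387e-04, so N ≥ 3.13.
N = 3 would give 55.5 m (too coarse); N = 4 gives 5.55 m ≤ 41 m.

4 decimal places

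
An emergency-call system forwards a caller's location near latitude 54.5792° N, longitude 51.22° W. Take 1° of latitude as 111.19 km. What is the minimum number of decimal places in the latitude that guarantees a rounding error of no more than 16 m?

4

One degree of latitude covers 111190 m.
N decimal places → at most half a unit in the last place, 0.5 × 10⁻ᴺ° = 111190/2 × 10⁻ᴺ m.
Setting 55595 × 10⁻ᴺ ≤ 16 gives 10ᴺ ≥ 3475, i.e. N ≥ 3.54.
At 3 places the error can reach 55.6 m, but 4 places keeps it to 5.56 m.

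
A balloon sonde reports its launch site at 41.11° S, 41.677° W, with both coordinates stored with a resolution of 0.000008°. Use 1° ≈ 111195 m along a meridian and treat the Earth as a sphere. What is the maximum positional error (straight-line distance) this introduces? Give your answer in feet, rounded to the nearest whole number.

2 feet

With a 0.000008° grid the true value lies within half a step, ±0.000008°/2 = ±4e-06°, of the stored one.
North–south component: 4e-06° × 111195 = 0.44478 m.
E–W at 41.11°: 4e-06° × 111195 × cos 41.11° = 4e-06 × 111195 × 0.7534 ≈ 0.335119 m.
Combining orthogonally: (0.44478² + 0.335119²)^½ ≈ 0.556897 m.
In feet: 0.556897 m ÷ 0.3048 ≈ 1.8271 ft.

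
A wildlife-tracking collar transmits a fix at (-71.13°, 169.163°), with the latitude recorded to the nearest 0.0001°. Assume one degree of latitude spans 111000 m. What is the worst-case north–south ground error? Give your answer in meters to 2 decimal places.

Rounding to 4 decimal places leaves the latitude within ±5e-05° of the true value.
North–south distance: 5e-05° × 111000 m/° = 5.55 m.

5.55 meters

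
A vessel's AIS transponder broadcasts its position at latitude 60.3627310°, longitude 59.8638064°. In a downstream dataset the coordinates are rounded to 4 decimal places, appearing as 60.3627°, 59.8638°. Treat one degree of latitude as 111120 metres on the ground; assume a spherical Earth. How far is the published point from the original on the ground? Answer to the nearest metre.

Δlat = 60.3627310 − 60.3627 = +0.0000310°; Δlon = 59.8638064 − 59.8638 = +0.0000064°.
North–south shift: 0.0000310 × 111120 = 3.44472 m.
East–west at this latitude: 0.0000064° × 111120 × cos 60.3627° ≈ 0.0000064 × 54949.7 = 0.351678 m.
Hypotenuse of the two orthogonal shifts: √(3.44472² + 0.351678²) = 3.46263 m.

3 metres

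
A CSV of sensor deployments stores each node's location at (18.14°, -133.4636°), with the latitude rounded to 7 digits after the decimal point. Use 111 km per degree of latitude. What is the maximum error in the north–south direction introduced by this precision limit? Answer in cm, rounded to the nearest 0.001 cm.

0.555 cm

Rounding to 7 decimal places leaves the latitude within ±5e-08° of the true value.
North–south distance: 5e-08° × 111000 m/° = 0.00555 m.
That is 0.00555 m = 0.555 cm.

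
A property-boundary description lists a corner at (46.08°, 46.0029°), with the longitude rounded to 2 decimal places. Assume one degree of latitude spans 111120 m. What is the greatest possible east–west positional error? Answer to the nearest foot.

Rounding to 2 decimal places leaves the longitude within ±0.005° of the true value.
One degree of longitude at 46.08° is 111120 × cos 46.08° ≈ 111120 × 0.6937 = 77078.8 m.
East–west error: 0.005° × 77078.8 m/° ≈ 385.394 m.
Converting: 385.394 m × 3.2808 ft/m ≈ 1264.4 ft.

1264 feet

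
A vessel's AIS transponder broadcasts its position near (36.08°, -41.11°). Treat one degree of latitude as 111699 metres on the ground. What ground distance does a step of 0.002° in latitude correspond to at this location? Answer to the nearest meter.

223 meters

Along a meridian 0.002° is 0.002 × 111699 = 223.398 m.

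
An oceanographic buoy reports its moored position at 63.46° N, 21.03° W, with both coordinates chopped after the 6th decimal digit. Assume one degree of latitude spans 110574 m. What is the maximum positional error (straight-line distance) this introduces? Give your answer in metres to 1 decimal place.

0.1 metres

Truncating at 6 decimal places can drop up to a full unit in the last place, so each coordinate may be off by as much as 1e-06°.
Latitude error → 1e-06 × 110574 = 0.110574 m along the meridian.
E–W at 63.46°: 1e-06° × 110574 × cos 63.46° = 1e-06 × 110574 × 0.4468 ≈ 0.0494069 m.
Worst case both components are at the extreme and orthogonal: √(0.110574² + 0.0494069²) ≈ 0.12111 m.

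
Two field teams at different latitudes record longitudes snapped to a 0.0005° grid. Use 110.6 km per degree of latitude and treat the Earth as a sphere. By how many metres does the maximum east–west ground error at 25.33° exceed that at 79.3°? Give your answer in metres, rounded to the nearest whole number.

20 metres

With a 0.0005° grid the true value lies within half a step, ±0.0005°/2 = ±0.00025°, of the stored one.
Error at 25.33° = 0.00025° × 110600 × cos 25.33° ≈ 27.65 × 0.9039 = 24.992 m.
At 79.3°: 0.00025° × 110600 × cos 79.3° = 0.00025 × 110600 × 0.1857 ≈ 5.1337 m.
Difference: 24.992 − 5.1337 = 19.858 m.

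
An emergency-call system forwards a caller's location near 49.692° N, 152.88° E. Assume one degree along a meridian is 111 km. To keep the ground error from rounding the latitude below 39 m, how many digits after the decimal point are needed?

One degree of latitude covers 111000 m.
With N decimal places the half-ulp bound is 0.5·10⁻ᴺ°, or 0.5·10⁻ᴺ × 111000 m on the ground.
Setting 55500 × 10⁻ᴺ ≤ 39 gives 10ᴺ ≥ 1423, i.e. N ≥ 3.15.
So 4 decimal places suffice (5.55 m); 3 would allow up to 55.5 m.

4 decimal places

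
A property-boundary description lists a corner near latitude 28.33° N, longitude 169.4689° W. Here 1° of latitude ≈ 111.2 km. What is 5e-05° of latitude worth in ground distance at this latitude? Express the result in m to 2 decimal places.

5.56 m

Along a meridian 5e-05° is 5e-05 × 111200 = 5.56 m.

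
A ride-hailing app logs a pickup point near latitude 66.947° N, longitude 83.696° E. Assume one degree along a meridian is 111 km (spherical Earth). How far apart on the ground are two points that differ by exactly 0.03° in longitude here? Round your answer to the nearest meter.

One degree of longitude here spans 111000 × cos 66.947° = 111000 × 0.3916 ≈ 43465.7 m; 0.03° of that is 1303.97 m.

1304 meters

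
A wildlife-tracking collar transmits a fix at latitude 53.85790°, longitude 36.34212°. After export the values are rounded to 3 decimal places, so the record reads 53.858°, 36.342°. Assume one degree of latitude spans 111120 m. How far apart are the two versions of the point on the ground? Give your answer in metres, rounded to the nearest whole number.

Δlat = 53.85790 − 53.858 = -0.00010°; Δlon = 36.34212 − 36.342 = +0.00012°.
North–south shift: -0.00010 × 111120 = -11.112 m.
E–W at 53.858°: 0.00012° × 111120 × cos 53.858° = 0.00012 × 111120 × 0.5898 ≈ 7.86448 m.
Distance: √(11.112² + 7.86448²) ≈ 13.6135 m.

14 metres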